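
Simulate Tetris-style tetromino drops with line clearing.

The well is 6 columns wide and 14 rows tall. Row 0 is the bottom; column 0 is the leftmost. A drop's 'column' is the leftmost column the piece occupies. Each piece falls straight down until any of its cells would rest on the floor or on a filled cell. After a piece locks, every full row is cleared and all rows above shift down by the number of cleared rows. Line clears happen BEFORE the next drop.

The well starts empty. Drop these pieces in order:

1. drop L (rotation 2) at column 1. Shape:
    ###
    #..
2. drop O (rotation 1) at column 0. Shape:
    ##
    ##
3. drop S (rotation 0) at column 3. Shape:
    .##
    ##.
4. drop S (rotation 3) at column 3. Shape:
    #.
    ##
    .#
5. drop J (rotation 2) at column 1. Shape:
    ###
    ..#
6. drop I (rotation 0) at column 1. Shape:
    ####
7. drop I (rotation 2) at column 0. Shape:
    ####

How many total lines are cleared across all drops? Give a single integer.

Answer: 0

Derivation:
Drop 1: L rot2 at col 1 lands with bottom-row=0; cleared 0 line(s) (total 0); column heights now [0 2 2 2 0 0], max=2
Drop 2: O rot1 at col 0 lands with bottom-row=2; cleared 0 line(s) (total 0); column heights now [4 4 2 2 0 0], max=4
Drop 3: S rot0 at col 3 lands with bottom-row=2; cleared 0 line(s) (total 0); column heights now [4 4 2 3 4 4], max=4
Drop 4: S rot3 at col 3 lands with bottom-row=4; cleared 0 line(s) (total 0); column heights now [4 4 2 7 6 4], max=7
Drop 5: J rot2 at col 1 lands with bottom-row=7; cleared 0 line(s) (total 0); column heights now [4 9 9 9 6 4], max=9
Drop 6: I rot0 at col 1 lands with bottom-row=9; cleared 0 line(s) (total 0); column heights now [4 10 10 10 10 4], max=10
Drop 7: I rot2 at col 0 lands with bottom-row=10; cleared 0 line(s) (total 0); column heights now [11 11 11 11 10 4], max=11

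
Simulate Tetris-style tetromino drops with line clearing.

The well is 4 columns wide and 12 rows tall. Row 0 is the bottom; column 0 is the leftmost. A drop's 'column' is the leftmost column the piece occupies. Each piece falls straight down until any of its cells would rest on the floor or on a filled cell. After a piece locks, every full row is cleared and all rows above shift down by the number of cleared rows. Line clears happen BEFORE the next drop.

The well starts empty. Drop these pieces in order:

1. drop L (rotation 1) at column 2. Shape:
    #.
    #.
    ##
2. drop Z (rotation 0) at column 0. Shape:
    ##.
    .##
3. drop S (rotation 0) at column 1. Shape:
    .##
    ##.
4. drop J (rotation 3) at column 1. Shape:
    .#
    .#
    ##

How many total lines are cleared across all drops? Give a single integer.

Answer: 0

Derivation:
Drop 1: L rot1 at col 2 lands with bottom-row=0; cleared 0 line(s) (total 0); column heights now [0 0 3 1], max=3
Drop 2: Z rot0 at col 0 lands with bottom-row=3; cleared 0 line(s) (total 0); column heights now [5 5 4 1], max=5
Drop 3: S rot0 at col 1 lands with bottom-row=5; cleared 0 line(s) (total 0); column heights now [5 6 7 7], max=7
Drop 4: J rot3 at col 1 lands with bottom-row=7; cleared 0 line(s) (total 0); column heights now [5 8 10 7], max=10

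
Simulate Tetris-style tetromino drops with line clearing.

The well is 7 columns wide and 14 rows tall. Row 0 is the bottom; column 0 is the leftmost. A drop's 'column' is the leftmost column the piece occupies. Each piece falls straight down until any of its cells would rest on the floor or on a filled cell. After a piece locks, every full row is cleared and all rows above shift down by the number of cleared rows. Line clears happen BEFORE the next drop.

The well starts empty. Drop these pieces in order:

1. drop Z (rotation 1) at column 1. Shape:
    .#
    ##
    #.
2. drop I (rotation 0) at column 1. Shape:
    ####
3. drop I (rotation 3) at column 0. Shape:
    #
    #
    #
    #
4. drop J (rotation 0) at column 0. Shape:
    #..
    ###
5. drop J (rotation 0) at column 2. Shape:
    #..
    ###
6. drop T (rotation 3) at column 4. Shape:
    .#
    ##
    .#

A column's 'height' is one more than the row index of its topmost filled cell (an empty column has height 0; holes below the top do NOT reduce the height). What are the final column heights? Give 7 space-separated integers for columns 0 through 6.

Drop 1: Z rot1 at col 1 lands with bottom-row=0; cleared 0 line(s) (total 0); column heights now [0 2 3 0 0 0 0], max=3
Drop 2: I rot0 at col 1 lands with bottom-row=3; cleared 0 line(s) (total 0); column heights now [0 4 4 4 4 0 0], max=4
Drop 3: I rot3 at col 0 lands with bottom-row=0; cleared 0 line(s) (total 0); column heights now [4 4 4 4 4 0 0], max=4
Drop 4: J rot0 at col 0 lands with bottom-row=4; cleared 0 line(s) (total 0); column heights now [6 5 5 4 4 0 0], max=6
Drop 5: J rot0 at col 2 lands with bottom-row=5; cleared 0 line(s) (total 0); column heights now [6 5 7 6 6 0 0], max=7
Drop 6: T rot3 at col 4 lands with bottom-row=5; cleared 0 line(s) (total 0); column heights now [6 5 7 6 7 8 0], max=8

Answer: 6 5 7 6 7 8 0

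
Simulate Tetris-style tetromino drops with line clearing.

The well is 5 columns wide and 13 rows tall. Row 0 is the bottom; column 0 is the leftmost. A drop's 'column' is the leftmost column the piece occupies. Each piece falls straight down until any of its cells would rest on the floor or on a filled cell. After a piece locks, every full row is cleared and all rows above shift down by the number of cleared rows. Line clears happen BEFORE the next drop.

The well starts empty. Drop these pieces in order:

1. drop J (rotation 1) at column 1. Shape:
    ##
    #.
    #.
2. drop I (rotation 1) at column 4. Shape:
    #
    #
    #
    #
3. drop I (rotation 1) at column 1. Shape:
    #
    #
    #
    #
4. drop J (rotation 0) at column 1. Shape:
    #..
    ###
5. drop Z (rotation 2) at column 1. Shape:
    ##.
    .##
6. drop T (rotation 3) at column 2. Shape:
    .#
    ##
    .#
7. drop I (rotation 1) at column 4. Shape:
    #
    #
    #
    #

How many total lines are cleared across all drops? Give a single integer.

Drop 1: J rot1 at col 1 lands with bottom-row=0; cleared 0 line(s) (total 0); column heights now [0 3 3 0 0], max=3
Drop 2: I rot1 at col 4 lands with bottom-row=0; cleared 0 line(s) (total 0); column heights now [0 3 3 0 4], max=4
Drop 3: I rot1 at col 1 lands with bottom-row=3; cleared 0 line(s) (total 0); column heights now [0 7 3 0 4], max=7
Drop 4: J rot0 at col 1 lands with bottom-row=7; cleared 0 line(s) (total 0); column heights now [0 9 8 8 4], max=9
Drop 5: Z rot2 at col 1 lands with bottom-row=8; cleared 0 line(s) (total 0); column heights now [0 10 10 9 4], max=10
Drop 6: T rot3 at col 2 lands with bottom-row=9; cleared 0 line(s) (total 0); column heights now [0 10 11 12 4], max=12
Drop 7: I rot1 at col 4 lands with bottom-row=4; cleared 0 line(s) (total 0); column heights now [0 10 11 12 8], max=12

Answer: 0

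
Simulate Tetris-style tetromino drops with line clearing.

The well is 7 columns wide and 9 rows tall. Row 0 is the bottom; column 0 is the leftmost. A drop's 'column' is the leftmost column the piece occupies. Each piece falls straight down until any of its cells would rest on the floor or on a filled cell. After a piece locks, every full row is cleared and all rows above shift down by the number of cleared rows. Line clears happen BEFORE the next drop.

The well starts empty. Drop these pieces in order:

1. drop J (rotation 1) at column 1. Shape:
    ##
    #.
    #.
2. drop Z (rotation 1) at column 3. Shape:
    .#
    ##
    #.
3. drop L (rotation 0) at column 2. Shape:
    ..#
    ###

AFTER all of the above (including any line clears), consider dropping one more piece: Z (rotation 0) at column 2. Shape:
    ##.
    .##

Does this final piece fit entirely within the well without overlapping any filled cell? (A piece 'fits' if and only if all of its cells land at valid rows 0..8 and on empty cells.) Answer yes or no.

Answer: yes

Derivation:
Drop 1: J rot1 at col 1 lands with bottom-row=0; cleared 0 line(s) (total 0); column heights now [0 3 3 0 0 0 0], max=3
Drop 2: Z rot1 at col 3 lands with bottom-row=0; cleared 0 line(s) (total 0); column heights now [0 3 3 2 3 0 0], max=3
Drop 3: L rot0 at col 2 lands with bottom-row=3; cleared 0 line(s) (total 0); column heights now [0 3 4 4 5 0 0], max=5
Test piece Z rot0 at col 2 (width 3): heights before test = [0 3 4 4 5 0 0]; fits = True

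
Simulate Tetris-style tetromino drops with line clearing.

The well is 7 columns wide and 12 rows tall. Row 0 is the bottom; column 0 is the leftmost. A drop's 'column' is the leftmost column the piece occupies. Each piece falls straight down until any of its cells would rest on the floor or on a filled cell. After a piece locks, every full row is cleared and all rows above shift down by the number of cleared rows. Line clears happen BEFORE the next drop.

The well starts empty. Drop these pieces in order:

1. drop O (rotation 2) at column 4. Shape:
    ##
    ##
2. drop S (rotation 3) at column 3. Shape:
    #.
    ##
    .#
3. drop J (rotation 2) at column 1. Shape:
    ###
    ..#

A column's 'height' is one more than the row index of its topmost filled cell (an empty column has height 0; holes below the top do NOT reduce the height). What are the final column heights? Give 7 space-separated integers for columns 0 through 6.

Drop 1: O rot2 at col 4 lands with bottom-row=0; cleared 0 line(s) (total 0); column heights now [0 0 0 0 2 2 0], max=2
Drop 2: S rot3 at col 3 lands with bottom-row=2; cleared 0 line(s) (total 0); column heights now [0 0 0 5 4 2 0], max=5
Drop 3: J rot2 at col 1 lands with bottom-row=5; cleared 0 line(s) (total 0); column heights now [0 7 7 7 4 2 0], max=7

Answer: 0 7 7 7 4 2 0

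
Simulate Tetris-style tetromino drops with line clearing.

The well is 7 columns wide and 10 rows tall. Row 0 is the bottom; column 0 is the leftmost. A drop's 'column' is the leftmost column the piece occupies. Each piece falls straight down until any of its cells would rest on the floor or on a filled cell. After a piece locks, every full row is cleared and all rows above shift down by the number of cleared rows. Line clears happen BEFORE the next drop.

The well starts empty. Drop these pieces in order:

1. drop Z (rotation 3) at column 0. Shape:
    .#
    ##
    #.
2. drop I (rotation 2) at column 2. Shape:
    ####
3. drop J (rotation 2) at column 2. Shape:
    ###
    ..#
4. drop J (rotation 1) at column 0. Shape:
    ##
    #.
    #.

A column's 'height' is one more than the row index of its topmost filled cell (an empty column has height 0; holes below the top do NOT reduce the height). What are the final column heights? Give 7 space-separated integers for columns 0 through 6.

Drop 1: Z rot3 at col 0 lands with bottom-row=0; cleared 0 line(s) (total 0); column heights now [2 3 0 0 0 0 0], max=3
Drop 2: I rot2 at col 2 lands with bottom-row=0; cleared 0 line(s) (total 0); column heights now [2 3 1 1 1 1 0], max=3
Drop 3: J rot2 at col 2 lands with bottom-row=1; cleared 0 line(s) (total 0); column heights now [2 3 3 3 3 1 0], max=3
Drop 4: J rot1 at col 0 lands with bottom-row=2; cleared 0 line(s) (total 0); column heights now [5 5 3 3 3 1 0], max=5

Answer: 5 5 3 3 3 1 0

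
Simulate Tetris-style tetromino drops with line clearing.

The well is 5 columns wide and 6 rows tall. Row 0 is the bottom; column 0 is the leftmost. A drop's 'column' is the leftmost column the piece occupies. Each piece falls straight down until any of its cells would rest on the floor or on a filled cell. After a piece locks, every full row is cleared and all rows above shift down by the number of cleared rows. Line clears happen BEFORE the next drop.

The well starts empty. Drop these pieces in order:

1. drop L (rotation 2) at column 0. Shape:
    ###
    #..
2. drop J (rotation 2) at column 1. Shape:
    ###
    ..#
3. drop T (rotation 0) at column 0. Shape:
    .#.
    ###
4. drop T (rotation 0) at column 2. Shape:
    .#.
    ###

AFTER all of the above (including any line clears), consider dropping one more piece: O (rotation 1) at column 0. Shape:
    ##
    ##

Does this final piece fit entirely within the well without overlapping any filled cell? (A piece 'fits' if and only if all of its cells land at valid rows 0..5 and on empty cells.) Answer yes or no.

Answer: no

Derivation:
Drop 1: L rot2 at col 0 lands with bottom-row=0; cleared 0 line(s) (total 0); column heights now [2 2 2 0 0], max=2
Drop 2: J rot2 at col 1 lands with bottom-row=1; cleared 0 line(s) (total 0); column heights now [2 3 3 3 0], max=3
Drop 3: T rot0 at col 0 lands with bottom-row=3; cleared 0 line(s) (total 0); column heights now [4 5 4 3 0], max=5
Drop 4: T rot0 at col 2 lands with bottom-row=4; cleared 0 line(s) (total 0); column heights now [4 5 5 6 5], max=6
Test piece O rot1 at col 0 (width 2): heights before test = [4 5 5 6 5]; fits = False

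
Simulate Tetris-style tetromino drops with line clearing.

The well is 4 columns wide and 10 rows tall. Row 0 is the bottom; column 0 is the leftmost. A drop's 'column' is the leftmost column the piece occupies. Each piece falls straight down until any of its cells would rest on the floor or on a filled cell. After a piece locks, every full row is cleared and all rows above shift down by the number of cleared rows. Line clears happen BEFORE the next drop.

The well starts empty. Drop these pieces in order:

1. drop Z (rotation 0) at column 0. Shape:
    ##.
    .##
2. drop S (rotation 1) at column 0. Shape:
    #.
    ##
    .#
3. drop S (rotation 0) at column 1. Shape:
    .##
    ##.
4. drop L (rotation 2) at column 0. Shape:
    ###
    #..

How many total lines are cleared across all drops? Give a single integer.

Drop 1: Z rot0 at col 0 lands with bottom-row=0; cleared 0 line(s) (total 0); column heights now [2 2 1 0], max=2
Drop 2: S rot1 at col 0 lands with bottom-row=2; cleared 0 line(s) (total 0); column heights now [5 4 1 0], max=5
Drop 3: S rot0 at col 1 lands with bottom-row=4; cleared 0 line(s) (total 0); column heights now [5 5 6 6], max=6
Drop 4: L rot2 at col 0 lands with bottom-row=5; cleared 0 line(s) (total 0); column heights now [7 7 7 6], max=7

Answer: 0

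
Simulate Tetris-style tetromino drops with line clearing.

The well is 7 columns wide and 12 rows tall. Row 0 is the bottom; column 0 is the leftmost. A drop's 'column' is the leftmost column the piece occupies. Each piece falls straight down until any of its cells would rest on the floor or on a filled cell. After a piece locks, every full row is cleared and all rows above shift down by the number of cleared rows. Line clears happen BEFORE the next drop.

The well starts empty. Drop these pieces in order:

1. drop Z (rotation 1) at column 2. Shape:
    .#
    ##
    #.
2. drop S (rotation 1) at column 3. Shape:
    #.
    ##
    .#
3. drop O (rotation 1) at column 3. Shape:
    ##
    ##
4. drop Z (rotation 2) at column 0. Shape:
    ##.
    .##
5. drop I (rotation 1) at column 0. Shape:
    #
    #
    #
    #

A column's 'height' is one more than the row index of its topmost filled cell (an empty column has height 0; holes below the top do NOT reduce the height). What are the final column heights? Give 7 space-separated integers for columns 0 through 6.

Drop 1: Z rot1 at col 2 lands with bottom-row=0; cleared 0 line(s) (total 0); column heights now [0 0 2 3 0 0 0], max=3
Drop 2: S rot1 at col 3 lands with bottom-row=2; cleared 0 line(s) (total 0); column heights now [0 0 2 5 4 0 0], max=5
Drop 3: O rot1 at col 3 lands with bottom-row=5; cleared 0 line(s) (total 0); column heights now [0 0 2 7 7 0 0], max=7
Drop 4: Z rot2 at col 0 lands with bottom-row=2; cleared 0 line(s) (total 0); column heights now [4 4 3 7 7 0 0], max=7
Drop 5: I rot1 at col 0 lands with bottom-row=4; cleared 0 line(s) (total 0); column heights now [8 4 3 7 7 0 0], max=8

Answer: 8 4 3 7 7 0 0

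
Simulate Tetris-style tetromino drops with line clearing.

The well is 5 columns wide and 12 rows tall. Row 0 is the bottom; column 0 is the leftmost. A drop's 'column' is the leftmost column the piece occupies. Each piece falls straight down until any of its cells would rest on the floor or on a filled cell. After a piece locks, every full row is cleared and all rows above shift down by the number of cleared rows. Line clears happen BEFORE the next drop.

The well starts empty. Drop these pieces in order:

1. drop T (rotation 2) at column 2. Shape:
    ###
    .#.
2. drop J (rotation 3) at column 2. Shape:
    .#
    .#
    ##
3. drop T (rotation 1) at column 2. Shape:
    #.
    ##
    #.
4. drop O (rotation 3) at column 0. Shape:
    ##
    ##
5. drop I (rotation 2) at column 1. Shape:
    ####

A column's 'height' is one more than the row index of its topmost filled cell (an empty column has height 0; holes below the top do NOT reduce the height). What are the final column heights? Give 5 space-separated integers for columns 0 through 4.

Drop 1: T rot2 at col 2 lands with bottom-row=0; cleared 0 line(s) (total 0); column heights now [0 0 2 2 2], max=2
Drop 2: J rot3 at col 2 lands with bottom-row=2; cleared 0 line(s) (total 0); column heights now [0 0 3 5 2], max=5
Drop 3: T rot1 at col 2 lands with bottom-row=4; cleared 0 line(s) (total 0); column heights now [0 0 7 6 2], max=7
Drop 4: O rot3 at col 0 lands with bottom-row=0; cleared 1 line(s) (total 1); column heights now [1 1 6 5 0], max=6
Drop 5: I rot2 at col 1 lands with bottom-row=6; cleared 0 line(s) (total 1); column heights now [1 7 7 7 7], max=7

Answer: 1 7 7 7 7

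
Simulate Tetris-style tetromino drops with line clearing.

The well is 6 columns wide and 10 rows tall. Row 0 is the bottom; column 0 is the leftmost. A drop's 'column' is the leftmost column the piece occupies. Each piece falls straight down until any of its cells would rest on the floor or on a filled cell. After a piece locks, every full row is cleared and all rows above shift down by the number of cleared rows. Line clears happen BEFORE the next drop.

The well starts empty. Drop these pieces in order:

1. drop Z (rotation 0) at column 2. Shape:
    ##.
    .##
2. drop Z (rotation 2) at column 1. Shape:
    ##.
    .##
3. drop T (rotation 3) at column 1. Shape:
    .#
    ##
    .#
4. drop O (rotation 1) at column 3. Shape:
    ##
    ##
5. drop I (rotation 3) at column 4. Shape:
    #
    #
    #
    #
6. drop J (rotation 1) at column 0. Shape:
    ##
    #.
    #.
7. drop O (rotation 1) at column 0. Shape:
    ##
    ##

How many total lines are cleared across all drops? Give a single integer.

Drop 1: Z rot0 at col 2 lands with bottom-row=0; cleared 0 line(s) (total 0); column heights now [0 0 2 2 1 0], max=2
Drop 2: Z rot2 at col 1 lands with bottom-row=2; cleared 0 line(s) (total 0); column heights now [0 4 4 3 1 0], max=4
Drop 3: T rot3 at col 1 lands with bottom-row=4; cleared 0 line(s) (total 0); column heights now [0 6 7 3 1 0], max=7
Drop 4: O rot1 at col 3 lands with bottom-row=3; cleared 0 line(s) (total 0); column heights now [0 6 7 5 5 0], max=7
Drop 5: I rot3 at col 4 lands with bottom-row=5; cleared 0 line(s) (total 0); column heights now [0 6 7 5 9 0], max=9
Drop 6: J rot1 at col 0 lands with bottom-row=4; cleared 0 line(s) (total 0); column heights now [7 7 7 5 9 0], max=9
Drop 7: O rot1 at col 0 lands with bottom-row=7; cleared 0 line(s) (total 0); column heights now [9 9 7 5 9 0], max=9

Answer: 0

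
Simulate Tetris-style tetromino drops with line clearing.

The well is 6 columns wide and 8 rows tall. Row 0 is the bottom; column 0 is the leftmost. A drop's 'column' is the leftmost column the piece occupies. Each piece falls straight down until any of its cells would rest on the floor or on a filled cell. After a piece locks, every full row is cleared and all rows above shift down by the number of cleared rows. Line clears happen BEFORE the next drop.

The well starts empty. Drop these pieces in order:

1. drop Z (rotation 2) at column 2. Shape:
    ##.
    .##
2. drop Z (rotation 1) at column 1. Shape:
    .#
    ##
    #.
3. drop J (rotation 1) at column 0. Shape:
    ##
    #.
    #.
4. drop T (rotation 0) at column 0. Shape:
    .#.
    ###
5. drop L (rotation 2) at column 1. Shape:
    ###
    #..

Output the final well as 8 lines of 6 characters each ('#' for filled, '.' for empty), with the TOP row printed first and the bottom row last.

Answer: .###..
.#....
.#....
###...
###...
###...
####..
...##.

Derivation:
Drop 1: Z rot2 at col 2 lands with bottom-row=0; cleared 0 line(s) (total 0); column heights now [0 0 2 2 1 0], max=2
Drop 2: Z rot1 at col 1 lands with bottom-row=1; cleared 0 line(s) (total 0); column heights now [0 3 4 2 1 0], max=4
Drop 3: J rot1 at col 0 lands with bottom-row=1; cleared 0 line(s) (total 0); column heights now [4 4 4 2 1 0], max=4
Drop 4: T rot0 at col 0 lands with bottom-row=4; cleared 0 line(s) (total 0); column heights now [5 6 5 2 1 0], max=6
Drop 5: L rot2 at col 1 lands with bottom-row=6; cleared 0 line(s) (total 0); column heights now [5 8 8 8 1 0], max=8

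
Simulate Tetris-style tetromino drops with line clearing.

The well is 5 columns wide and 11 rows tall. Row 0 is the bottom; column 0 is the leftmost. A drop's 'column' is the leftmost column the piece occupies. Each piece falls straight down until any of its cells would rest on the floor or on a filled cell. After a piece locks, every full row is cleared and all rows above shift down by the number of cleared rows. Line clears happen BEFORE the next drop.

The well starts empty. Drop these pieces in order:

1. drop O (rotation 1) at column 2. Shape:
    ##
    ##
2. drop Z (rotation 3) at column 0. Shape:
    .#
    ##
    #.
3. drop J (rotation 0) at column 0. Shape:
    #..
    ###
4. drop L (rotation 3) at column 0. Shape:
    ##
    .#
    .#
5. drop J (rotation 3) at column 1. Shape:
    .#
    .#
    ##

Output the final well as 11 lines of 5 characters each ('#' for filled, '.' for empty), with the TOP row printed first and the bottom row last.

Answer: .....
..#..
..#..
.##..
##...
.#...
##...
###..
.#...
####.
#.##.

Derivation:
Drop 1: O rot1 at col 2 lands with bottom-row=0; cleared 0 line(s) (total 0); column heights now [0 0 2 2 0], max=2
Drop 2: Z rot3 at col 0 lands with bottom-row=0; cleared 0 line(s) (total 0); column heights now [2 3 2 2 0], max=3
Drop 3: J rot0 at col 0 lands with bottom-row=3; cleared 0 line(s) (total 0); column heights now [5 4 4 2 0], max=5
Drop 4: L rot3 at col 0 lands with bottom-row=4; cleared 0 line(s) (total 0); column heights now [7 7 4 2 0], max=7
Drop 5: J rot3 at col 1 lands with bottom-row=7; cleared 0 line(s) (total 0); column heights now [7 8 10 2 0], max=10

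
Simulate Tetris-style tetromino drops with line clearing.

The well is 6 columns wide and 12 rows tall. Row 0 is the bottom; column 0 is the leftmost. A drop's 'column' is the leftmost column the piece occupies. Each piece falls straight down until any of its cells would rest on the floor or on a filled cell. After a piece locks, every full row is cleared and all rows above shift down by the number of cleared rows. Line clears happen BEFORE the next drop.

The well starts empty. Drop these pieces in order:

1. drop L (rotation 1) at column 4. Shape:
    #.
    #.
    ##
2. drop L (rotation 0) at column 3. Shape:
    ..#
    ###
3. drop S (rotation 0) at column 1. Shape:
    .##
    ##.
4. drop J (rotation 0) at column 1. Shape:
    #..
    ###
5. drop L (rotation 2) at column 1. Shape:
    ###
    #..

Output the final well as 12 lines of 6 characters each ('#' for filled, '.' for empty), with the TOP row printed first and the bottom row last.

Drop 1: L rot1 at col 4 lands with bottom-row=0; cleared 0 line(s) (total 0); column heights now [0 0 0 0 3 1], max=3
Drop 2: L rot0 at col 3 lands with bottom-row=3; cleared 0 line(s) (total 0); column heights now [0 0 0 4 4 5], max=5
Drop 3: S rot0 at col 1 lands with bottom-row=3; cleared 0 line(s) (total 0); column heights now [0 4 5 5 4 5], max=5
Drop 4: J rot0 at col 1 lands with bottom-row=5; cleared 0 line(s) (total 0); column heights now [0 7 6 6 4 5], max=7
Drop 5: L rot2 at col 1 lands with bottom-row=7; cleared 0 line(s) (total 0); column heights now [0 9 9 9 4 5], max=9

Answer: ......
......
......
.###..
.#....
.#....
.###..
..##.#
.#####
....#.
....#.
....##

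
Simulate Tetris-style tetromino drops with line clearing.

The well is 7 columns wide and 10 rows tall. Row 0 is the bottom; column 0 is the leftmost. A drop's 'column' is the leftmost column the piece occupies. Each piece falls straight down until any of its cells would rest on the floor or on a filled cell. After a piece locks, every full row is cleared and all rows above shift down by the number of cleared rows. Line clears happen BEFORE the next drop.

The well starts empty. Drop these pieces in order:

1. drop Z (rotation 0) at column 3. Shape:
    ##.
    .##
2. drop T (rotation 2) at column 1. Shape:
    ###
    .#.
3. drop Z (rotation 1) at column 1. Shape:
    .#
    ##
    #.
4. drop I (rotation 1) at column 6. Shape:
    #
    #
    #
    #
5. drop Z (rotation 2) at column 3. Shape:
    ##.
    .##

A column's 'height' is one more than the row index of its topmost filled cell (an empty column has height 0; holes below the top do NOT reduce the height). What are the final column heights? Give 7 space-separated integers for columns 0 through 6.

Drop 1: Z rot0 at col 3 lands with bottom-row=0; cleared 0 line(s) (total 0); column heights now [0 0 0 2 2 1 0], max=2
Drop 2: T rot2 at col 1 lands with bottom-row=1; cleared 0 line(s) (total 0); column heights now [0 3 3 3 2 1 0], max=3
Drop 3: Z rot1 at col 1 lands with bottom-row=3; cleared 0 line(s) (total 0); column heights now [0 5 6 3 2 1 0], max=6
Drop 4: I rot1 at col 6 lands with bottom-row=0; cleared 0 line(s) (total 0); column heights now [0 5 6 3 2 1 4], max=6
Drop 5: Z rot2 at col 3 lands with bottom-row=2; cleared 0 line(s) (total 0); column heights now [0 5 6 4 4 3 4], max=6

Answer: 0 5 6 4 4 3 4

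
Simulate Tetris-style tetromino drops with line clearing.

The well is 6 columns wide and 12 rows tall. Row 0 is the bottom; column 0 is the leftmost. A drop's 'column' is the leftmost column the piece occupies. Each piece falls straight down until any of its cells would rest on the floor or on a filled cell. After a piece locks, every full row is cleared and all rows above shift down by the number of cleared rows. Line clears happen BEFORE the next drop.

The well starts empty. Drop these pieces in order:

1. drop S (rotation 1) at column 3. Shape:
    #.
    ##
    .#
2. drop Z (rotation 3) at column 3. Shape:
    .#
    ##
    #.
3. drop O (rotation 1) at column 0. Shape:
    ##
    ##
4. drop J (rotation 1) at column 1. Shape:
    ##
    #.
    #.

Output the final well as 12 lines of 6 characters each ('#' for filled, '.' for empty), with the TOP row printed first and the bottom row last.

Answer: ......
......
......
......
......
......
....#.
.####.
.#.#..
.#.#..
##.##.
##..#.

Derivation:
Drop 1: S rot1 at col 3 lands with bottom-row=0; cleared 0 line(s) (total 0); column heights now [0 0 0 3 2 0], max=3
Drop 2: Z rot3 at col 3 lands with bottom-row=3; cleared 0 line(s) (total 0); column heights now [0 0 0 5 6 0], max=6
Drop 3: O rot1 at col 0 lands with bottom-row=0; cleared 0 line(s) (total 0); column heights now [2 2 0 5 6 0], max=6
Drop 4: J rot1 at col 1 lands with bottom-row=2; cleared 0 line(s) (total 0); column heights now [2 5 5 5 6 0], max=6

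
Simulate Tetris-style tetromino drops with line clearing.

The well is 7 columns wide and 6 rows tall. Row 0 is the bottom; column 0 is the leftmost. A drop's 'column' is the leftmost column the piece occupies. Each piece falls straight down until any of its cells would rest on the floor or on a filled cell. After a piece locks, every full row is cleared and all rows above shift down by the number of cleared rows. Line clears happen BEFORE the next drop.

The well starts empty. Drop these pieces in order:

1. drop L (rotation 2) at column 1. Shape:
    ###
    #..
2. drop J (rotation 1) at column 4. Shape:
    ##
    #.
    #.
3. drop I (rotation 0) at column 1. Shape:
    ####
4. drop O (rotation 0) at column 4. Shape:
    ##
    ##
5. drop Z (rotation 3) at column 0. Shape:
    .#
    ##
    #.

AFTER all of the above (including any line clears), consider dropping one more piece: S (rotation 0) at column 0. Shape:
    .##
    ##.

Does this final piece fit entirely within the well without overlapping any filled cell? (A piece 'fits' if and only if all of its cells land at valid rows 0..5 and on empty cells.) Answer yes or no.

Drop 1: L rot2 at col 1 lands with bottom-row=0; cleared 0 line(s) (total 0); column heights now [0 2 2 2 0 0 0], max=2
Drop 2: J rot1 at col 4 lands with bottom-row=0; cleared 0 line(s) (total 0); column heights now [0 2 2 2 3 3 0], max=3
Drop 3: I rot0 at col 1 lands with bottom-row=3; cleared 0 line(s) (total 0); column heights now [0 4 4 4 4 3 0], max=4
Drop 4: O rot0 at col 4 lands with bottom-row=4; cleared 0 line(s) (total 0); column heights now [0 4 4 4 6 6 0], max=6
Drop 5: Z rot3 at col 0 lands with bottom-row=3; cleared 0 line(s) (total 0); column heights now [5 6 4 4 6 6 0], max=6
Test piece S rot0 at col 0 (width 3): heights before test = [5 6 4 4 6 6 0]; fits = False

Answer: no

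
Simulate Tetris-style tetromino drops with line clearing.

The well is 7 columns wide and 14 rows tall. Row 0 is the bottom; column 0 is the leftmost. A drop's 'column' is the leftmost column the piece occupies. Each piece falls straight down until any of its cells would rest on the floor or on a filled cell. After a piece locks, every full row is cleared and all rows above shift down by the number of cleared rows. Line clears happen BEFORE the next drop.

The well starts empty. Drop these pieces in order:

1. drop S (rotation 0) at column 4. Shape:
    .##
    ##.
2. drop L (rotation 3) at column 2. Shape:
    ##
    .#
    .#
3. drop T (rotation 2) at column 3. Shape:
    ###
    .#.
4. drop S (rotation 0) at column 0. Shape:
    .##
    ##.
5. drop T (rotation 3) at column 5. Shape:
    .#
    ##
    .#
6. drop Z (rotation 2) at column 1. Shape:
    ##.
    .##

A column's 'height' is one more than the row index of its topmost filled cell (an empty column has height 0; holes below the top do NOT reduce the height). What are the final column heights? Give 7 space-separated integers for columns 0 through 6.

Drop 1: S rot0 at col 4 lands with bottom-row=0; cleared 0 line(s) (total 0); column heights now [0 0 0 0 1 2 2], max=2
Drop 2: L rot3 at col 2 lands with bottom-row=0; cleared 0 line(s) (total 0); column heights now [0 0 3 3 1 2 2], max=3
Drop 3: T rot2 at col 3 lands with bottom-row=2; cleared 0 line(s) (total 0); column heights now [0 0 3 4 4 4 2], max=4
Drop 4: S rot0 at col 0 lands with bottom-row=2; cleared 0 line(s) (total 0); column heights now [3 4 4 4 4 4 2], max=4
Drop 5: T rot3 at col 5 lands with bottom-row=3; cleared 0 line(s) (total 0); column heights now [3 4 4 4 4 5 6], max=6
Drop 6: Z rot2 at col 1 lands with bottom-row=4; cleared 0 line(s) (total 0); column heights now [3 6 6 5 4 5 6], max=6

Answer: 3 6 6 5 4 5 6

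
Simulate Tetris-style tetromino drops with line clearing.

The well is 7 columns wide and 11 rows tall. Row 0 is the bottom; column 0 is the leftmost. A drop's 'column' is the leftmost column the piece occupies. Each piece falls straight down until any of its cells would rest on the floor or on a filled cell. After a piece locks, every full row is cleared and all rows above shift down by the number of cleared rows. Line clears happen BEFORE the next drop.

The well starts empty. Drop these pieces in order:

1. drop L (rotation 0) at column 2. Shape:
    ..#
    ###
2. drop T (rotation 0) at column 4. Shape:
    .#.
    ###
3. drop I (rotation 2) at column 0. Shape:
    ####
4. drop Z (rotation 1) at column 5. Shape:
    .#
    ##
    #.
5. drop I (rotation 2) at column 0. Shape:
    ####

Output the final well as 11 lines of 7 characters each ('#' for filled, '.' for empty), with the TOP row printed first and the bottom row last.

Drop 1: L rot0 at col 2 lands with bottom-row=0; cleared 0 line(s) (total 0); column heights now [0 0 1 1 2 0 0], max=2
Drop 2: T rot0 at col 4 lands with bottom-row=2; cleared 0 line(s) (total 0); column heights now [0 0 1 1 3 4 3], max=4
Drop 3: I rot2 at col 0 lands with bottom-row=1; cleared 0 line(s) (total 0); column heights now [2 2 2 2 3 4 3], max=4
Drop 4: Z rot1 at col 5 lands with bottom-row=4; cleared 0 line(s) (total 0); column heights now [2 2 2 2 3 6 7], max=7
Drop 5: I rot2 at col 0 lands with bottom-row=2; cleared 1 line(s) (total 1); column heights now [2 2 2 2 2 5 6], max=6

Answer: .......
.......
.......
.......
.......
......#
.....##
.....#.
.....#.
#####..
..###..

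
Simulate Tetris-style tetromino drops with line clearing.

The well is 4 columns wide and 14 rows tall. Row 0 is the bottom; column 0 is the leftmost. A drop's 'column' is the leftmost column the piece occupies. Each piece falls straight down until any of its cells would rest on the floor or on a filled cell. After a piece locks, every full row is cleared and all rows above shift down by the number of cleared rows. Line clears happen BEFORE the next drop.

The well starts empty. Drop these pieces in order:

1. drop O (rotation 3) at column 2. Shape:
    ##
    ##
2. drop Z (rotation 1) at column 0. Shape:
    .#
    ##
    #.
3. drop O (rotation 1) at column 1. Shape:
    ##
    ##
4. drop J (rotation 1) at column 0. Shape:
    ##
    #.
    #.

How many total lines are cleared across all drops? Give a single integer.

Drop 1: O rot3 at col 2 lands with bottom-row=0; cleared 0 line(s) (total 0); column heights now [0 0 2 2], max=2
Drop 2: Z rot1 at col 0 lands with bottom-row=0; cleared 1 line(s) (total 1); column heights now [1 2 1 1], max=2
Drop 3: O rot1 at col 1 lands with bottom-row=2; cleared 0 line(s) (total 1); column heights now [1 4 4 1], max=4
Drop 4: J rot1 at col 0 lands with bottom-row=2; cleared 0 line(s) (total 1); column heights now [5 5 4 1], max=5

Answer: 1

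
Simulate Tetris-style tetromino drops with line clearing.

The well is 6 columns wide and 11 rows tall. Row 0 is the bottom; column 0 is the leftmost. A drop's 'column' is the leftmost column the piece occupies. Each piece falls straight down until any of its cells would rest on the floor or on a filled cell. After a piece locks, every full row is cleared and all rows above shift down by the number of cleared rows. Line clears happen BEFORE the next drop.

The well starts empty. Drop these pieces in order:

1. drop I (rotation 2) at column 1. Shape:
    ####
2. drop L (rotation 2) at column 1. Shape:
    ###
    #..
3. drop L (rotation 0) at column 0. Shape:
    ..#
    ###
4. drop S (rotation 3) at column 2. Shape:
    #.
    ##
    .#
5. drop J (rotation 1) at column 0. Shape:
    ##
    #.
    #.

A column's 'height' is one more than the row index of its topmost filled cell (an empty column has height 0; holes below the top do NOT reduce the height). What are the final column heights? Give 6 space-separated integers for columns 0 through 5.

Drop 1: I rot2 at col 1 lands with bottom-row=0; cleared 0 line(s) (total 0); column heights now [0 1 1 1 1 0], max=1
Drop 2: L rot2 at col 1 lands with bottom-row=1; cleared 0 line(s) (total 0); column heights now [0 3 3 3 1 0], max=3
Drop 3: L rot0 at col 0 lands with bottom-row=3; cleared 0 line(s) (total 0); column heights now [4 4 5 3 1 0], max=5
Drop 4: S rot3 at col 2 lands with bottom-row=4; cleared 0 line(s) (total 0); column heights now [4 4 7 6 1 0], max=7
Drop 5: J rot1 at col 0 lands with bottom-row=4; cleared 0 line(s) (total 0); column heights now [7 7 7 6 1 0], max=7

Answer: 7 7 7 6 1 0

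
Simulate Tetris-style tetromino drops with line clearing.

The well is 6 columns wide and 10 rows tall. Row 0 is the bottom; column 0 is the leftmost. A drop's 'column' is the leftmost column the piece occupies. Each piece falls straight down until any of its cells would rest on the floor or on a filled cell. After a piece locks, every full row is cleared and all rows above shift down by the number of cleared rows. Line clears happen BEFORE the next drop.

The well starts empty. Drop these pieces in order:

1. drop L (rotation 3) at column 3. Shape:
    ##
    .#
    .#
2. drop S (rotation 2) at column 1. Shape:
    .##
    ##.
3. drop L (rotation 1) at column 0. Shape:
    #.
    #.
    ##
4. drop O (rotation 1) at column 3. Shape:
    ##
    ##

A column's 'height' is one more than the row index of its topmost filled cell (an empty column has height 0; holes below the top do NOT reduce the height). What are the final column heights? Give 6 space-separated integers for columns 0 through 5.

Answer: 6 4 4 6 6 0

Derivation:
Drop 1: L rot3 at col 3 lands with bottom-row=0; cleared 0 line(s) (total 0); column heights now [0 0 0 3 3 0], max=3
Drop 2: S rot2 at col 1 lands with bottom-row=2; cleared 0 line(s) (total 0); column heights now [0 3 4 4 3 0], max=4
Drop 3: L rot1 at col 0 lands with bottom-row=3; cleared 0 line(s) (total 0); column heights now [6 4 4 4 3 0], max=6
Drop 4: O rot1 at col 3 lands with bottom-row=4; cleared 0 line(s) (total 0); column heights now [6 4 4 6 6 0], max=6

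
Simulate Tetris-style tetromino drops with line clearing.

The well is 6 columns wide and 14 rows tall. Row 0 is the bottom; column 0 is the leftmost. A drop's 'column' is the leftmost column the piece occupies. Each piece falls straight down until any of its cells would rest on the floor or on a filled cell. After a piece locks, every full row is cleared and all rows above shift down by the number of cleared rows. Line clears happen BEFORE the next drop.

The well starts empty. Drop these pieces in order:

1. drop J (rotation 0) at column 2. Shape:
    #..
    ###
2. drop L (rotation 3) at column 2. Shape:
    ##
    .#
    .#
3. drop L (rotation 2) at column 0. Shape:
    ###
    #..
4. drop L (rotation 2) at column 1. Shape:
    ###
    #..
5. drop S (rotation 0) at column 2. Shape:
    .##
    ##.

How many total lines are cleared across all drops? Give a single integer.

Drop 1: J rot0 at col 2 lands with bottom-row=0; cleared 0 line(s) (total 0); column heights now [0 0 2 1 1 0], max=2
Drop 2: L rot3 at col 2 lands with bottom-row=1; cleared 0 line(s) (total 0); column heights now [0 0 4 4 1 0], max=4
Drop 3: L rot2 at col 0 lands with bottom-row=3; cleared 0 line(s) (total 0); column heights now [5 5 5 4 1 0], max=5
Drop 4: L rot2 at col 1 lands with bottom-row=5; cleared 0 line(s) (total 0); column heights now [5 7 7 7 1 0], max=7
Drop 5: S rot0 at col 2 lands with bottom-row=7; cleared 0 line(s) (total 0); column heights now [5 7 8 9 9 0], max=9

Answer: 0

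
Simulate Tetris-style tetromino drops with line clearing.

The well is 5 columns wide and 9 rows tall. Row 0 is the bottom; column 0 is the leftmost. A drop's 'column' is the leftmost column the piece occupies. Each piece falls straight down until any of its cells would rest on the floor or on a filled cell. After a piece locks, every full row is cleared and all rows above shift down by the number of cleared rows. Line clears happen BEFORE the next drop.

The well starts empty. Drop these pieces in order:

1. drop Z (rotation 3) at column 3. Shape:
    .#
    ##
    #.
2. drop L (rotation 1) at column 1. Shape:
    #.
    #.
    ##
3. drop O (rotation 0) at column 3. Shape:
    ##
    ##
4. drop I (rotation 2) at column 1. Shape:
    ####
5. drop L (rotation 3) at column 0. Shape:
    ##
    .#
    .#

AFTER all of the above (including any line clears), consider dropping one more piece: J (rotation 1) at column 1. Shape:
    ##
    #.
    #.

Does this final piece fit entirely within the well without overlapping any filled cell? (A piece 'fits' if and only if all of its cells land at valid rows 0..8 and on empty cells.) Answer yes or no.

Answer: no

Derivation:
Drop 1: Z rot3 at col 3 lands with bottom-row=0; cleared 0 line(s) (total 0); column heights now [0 0 0 2 3], max=3
Drop 2: L rot1 at col 1 lands with bottom-row=0; cleared 0 line(s) (total 0); column heights now [0 3 1 2 3], max=3
Drop 3: O rot0 at col 3 lands with bottom-row=3; cleared 0 line(s) (total 0); column heights now [0 3 1 5 5], max=5
Drop 4: I rot2 at col 1 lands with bottom-row=5; cleared 0 line(s) (total 0); column heights now [0 6 6 6 6], max=6
Drop 5: L rot3 at col 0 lands with bottom-row=6; cleared 0 line(s) (total 0); column heights now [9 9 6 6 6], max=9
Test piece J rot1 at col 1 (width 2): heights before test = [9 9 6 6 6]; fits = False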